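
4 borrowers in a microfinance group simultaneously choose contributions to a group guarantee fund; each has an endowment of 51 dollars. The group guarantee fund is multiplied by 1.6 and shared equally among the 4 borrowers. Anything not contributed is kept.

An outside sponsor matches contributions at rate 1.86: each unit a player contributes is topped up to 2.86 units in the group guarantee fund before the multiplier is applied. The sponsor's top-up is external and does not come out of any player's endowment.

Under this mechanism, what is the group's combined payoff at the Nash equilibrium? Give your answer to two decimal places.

933.50 dollars

Under the mechanism each unit contributed yields 1.6 × 2.86 / 4 = 1.1440 back to its contributor per unit of net cost, which exceeds 1, making full contribution the dominant choice for everyone.
So the Nash equilibrium is full contribution by all 4; the group earns 1.6 × 2.86 × 204 = 933.50.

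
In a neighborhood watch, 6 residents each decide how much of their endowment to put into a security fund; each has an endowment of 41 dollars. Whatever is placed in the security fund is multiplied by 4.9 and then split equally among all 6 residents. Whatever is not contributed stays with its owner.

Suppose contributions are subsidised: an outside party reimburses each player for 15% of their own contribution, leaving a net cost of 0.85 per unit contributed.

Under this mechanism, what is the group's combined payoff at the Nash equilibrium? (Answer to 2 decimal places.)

246.00 dollars

Even with the mechanism, each unit contributed returns only (4.9/6) / 0.85 = 0.9608 per unit of net cost, so contributing nothing is still dominant.
At the Nash equilibrium no one contributes; group total payoff = 6 × 41 = 246.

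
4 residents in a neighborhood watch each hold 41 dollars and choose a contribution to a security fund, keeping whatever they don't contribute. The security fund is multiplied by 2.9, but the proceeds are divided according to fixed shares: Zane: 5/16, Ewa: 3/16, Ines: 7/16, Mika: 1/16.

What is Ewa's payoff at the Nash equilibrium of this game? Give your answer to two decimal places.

63.29 dollars

A player with share s gets back 2.9·s per unit contributed, so full contribution is dominant for anyone with s > 1/2.9 = 0.3448 and zero contribution is dominant for anyone below.
The only share above 0.3448 is Ines's 7/16, contributing 41; the remaining 3 contribute 0. Total contributed: 41.
Ewa keeps 41 and receives 2.9 × 41 × 3/16 = 22.29 from the security fund, for a payoff of 63.29.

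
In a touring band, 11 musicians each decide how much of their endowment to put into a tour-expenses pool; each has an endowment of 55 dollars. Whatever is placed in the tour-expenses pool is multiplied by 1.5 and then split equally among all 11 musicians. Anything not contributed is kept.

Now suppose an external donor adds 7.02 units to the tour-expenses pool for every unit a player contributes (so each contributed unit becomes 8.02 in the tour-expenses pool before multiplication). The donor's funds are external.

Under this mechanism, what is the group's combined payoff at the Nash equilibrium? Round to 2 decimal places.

The effective private return per unit is now 1.5 × 8.02 / 11 = 1.0936 > 1, so every player's dominant strategy flips to full contribution.
So the Nash equilibrium is full contribution by all 11; the group earns 1.5 × 8.02 × 605 = 7278.15.

7278.15 dollars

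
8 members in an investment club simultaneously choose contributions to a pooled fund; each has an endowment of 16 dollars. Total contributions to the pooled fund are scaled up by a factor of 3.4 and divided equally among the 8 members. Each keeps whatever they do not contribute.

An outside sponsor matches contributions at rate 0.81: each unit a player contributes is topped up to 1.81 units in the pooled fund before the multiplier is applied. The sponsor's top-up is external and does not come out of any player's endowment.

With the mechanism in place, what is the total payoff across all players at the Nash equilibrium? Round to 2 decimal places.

The effective private return is 3.4 × 1.81 / 8 = 0.7693, which is still under 1, so the mechanism doesn't change anyone's dominant strategy: zero contribution.
Everyone keeps their endowment and the group total is 8 × 16 = 128.

128.00 dollars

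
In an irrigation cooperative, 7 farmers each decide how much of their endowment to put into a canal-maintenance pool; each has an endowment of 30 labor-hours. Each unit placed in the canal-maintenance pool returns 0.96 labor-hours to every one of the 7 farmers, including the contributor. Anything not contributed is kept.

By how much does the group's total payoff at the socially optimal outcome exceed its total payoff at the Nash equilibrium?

1201.20 labor-hours

The private return per contributed unit is 0.96 < 1, so contributing 0 is dominant for every player. At the Nash equilibrium everyone keeps their 30, and the group total is 7 × 30 = 210.
Each contributed unit returns 6.720 to the group as a whole (0.96 to each of 7 players), which exceeds 1, so the social optimum is full contribution: group total = 6.720 × 210 = 1411.20.
Efficiency loss = 1411.20 − 210 = 1201.20.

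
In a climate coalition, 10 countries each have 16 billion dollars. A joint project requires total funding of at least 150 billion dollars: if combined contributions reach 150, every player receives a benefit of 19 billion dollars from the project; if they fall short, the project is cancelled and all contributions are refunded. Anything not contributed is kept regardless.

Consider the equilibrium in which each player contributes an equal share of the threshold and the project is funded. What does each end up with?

Equal share of the threshold: 150/10 = 15.
At this profile no one gains by cutting their contribution: any cut drops the total below 150, the project is cancelled, contributions are refunded, and the deviator ends with 16, which is less than 16 − 15 + 19 = 20. Contributing more than 15 just wastes the excess. So contributing exactly 15 is a best response.
Each player's payoff: 16 − 15 + 19 = 20.

20 billion dollars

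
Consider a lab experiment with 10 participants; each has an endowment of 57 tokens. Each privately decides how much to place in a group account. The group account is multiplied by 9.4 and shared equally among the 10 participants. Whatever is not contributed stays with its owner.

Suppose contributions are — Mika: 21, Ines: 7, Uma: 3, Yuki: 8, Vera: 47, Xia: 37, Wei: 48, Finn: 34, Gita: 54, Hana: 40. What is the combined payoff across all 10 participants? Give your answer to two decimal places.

Total contributed: 21 + 7 + 3 + 8 + 47 + 37 + 48 + 34 + 54 + 40 = 299; total kept: 10 × 57 − 299 = 271.
The group account pays out 9.4 × 299 = 2810.60 in aggregate.
Group total = 271 + 2810.60 = 3081.60.

3081.60 tokens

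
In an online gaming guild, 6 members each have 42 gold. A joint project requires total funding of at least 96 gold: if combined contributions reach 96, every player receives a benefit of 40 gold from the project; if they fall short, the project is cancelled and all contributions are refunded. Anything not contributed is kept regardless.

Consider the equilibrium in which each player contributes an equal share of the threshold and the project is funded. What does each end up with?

Equal share of the threshold: 96/6 = 16.
At this profile no one gains by cutting their contribution: any cut drops the total below 96, the project is cancelled, contributions are refunded, and the deviator ends with 42, which is less than 42 − 16 + 40 = 66. Contributing more than 16 just wastes the excess. So contributing exactly 16 is a best response.
Each player's payoff: 42 − 16 + 40 = 66.

66 gold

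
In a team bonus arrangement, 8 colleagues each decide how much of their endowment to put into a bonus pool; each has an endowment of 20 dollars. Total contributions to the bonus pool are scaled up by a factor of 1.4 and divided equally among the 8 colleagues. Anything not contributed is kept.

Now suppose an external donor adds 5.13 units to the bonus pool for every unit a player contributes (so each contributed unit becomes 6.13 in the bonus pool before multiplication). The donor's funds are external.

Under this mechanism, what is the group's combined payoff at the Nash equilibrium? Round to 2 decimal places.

Under the mechanism each unit contributed yields 1.4 × 6.13 / 8 = 1.0728 back to its contributor per unit of net cost, which exceeds 1, making full contribution the dominant choice for everyone.
So the Nash equilibrium is full contribution by all 8; the group earns 1.4 × 6.13 × 160 = 1373.12.

1373.12 dollars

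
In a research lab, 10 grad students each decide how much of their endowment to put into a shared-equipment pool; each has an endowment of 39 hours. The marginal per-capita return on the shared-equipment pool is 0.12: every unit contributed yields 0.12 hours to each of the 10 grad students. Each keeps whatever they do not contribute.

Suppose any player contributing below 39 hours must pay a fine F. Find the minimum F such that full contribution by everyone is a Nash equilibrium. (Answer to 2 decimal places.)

Given the others contribute fully, the best deviation is to contribute 0 (any partial contribution still incurs the fine and gives up units whose private return 0.12 is below 1).
Deviating from 39 to 0 saves 39 hours but forfeits the deviator's share of the drop in the shared-equipment pool: 0.12 × 39 = 4.68.
So the deviation gain is 39 − 4.68 = 34.32, and the fine must be at least 34.32 hours to wipe it out.

34.32 hours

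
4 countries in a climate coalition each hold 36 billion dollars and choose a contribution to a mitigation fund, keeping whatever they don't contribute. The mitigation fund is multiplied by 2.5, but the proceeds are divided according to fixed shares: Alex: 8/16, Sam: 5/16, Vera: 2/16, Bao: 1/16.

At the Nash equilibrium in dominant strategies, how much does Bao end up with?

Player j's private return per contributed unit is 2.5 × (j's share). Contributing is weakly dominant for j when that share is at least 1/2.5 = 0.4000, and contributing 0 is dominant otherwise.
Alex alone (share 8/16) is above the threshold, contributing 36; the remaining 3 contribute 0. Total contributed: 36.
Bao keeps 36 and receives 2.5 × 36 × 1/16 = 5.63 from the mitigation fund, for a payoff of 41.63.

41.63 billion dollars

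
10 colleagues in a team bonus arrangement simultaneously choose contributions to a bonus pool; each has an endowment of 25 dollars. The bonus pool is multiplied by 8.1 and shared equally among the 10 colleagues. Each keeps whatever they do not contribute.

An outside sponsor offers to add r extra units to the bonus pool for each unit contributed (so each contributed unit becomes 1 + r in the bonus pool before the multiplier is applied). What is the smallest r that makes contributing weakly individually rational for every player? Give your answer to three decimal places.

0.235

With matching at rate r, one contributed unit becomes (1 + r) in the bonus pool and returns 8.1 × (1 + r) / 10 to the contributor.
Setting this equal to 1: 1 + r = 10/8.1 = 1.2346.
So the minimum matching rate is r = 1.2346 − 1 = 0.235.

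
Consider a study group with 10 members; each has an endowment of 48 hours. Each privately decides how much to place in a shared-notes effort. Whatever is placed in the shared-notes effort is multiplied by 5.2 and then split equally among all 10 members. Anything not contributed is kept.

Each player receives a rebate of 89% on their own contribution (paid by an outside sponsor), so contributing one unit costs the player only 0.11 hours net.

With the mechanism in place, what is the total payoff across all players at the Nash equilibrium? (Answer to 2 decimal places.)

2923.20 hours

Under the mechanism each unit contributed yields (5.2/10) / 0.11 = 4.7273 back to its contributor per unit of net cost, which exceeds 1, making full contribution the dominant choice for everyone.
At the Nash equilibrium everyone contributes 48. Group total payoff = 10 × (48 × 0.89 + 5.2 × 48) = 2923.20.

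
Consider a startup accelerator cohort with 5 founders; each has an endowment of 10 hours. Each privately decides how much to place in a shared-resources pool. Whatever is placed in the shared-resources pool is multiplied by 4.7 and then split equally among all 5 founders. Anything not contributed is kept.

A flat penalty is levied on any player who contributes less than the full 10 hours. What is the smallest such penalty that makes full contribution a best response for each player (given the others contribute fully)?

Given the others contribute fully, the best deviation is to contribute 0 (any partial contribution still incurs the fine and gives up units whose private return 0.9400 is below 1).
Deviating from 10 to 0 saves 10 hours but forfeits the deviator's share of the drop in the shared-resources pool: 4.7/5 × 10 = 9.40.
So the deviation gain is 10 − 9.40 = 0.60, and the fine must be at least 0.60 hours to wipe it out.

0.60 hours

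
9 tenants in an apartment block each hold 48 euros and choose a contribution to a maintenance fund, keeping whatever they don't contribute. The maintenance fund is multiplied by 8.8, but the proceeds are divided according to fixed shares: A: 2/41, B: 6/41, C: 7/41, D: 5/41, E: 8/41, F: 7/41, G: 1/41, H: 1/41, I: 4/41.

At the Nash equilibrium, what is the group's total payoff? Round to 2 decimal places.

For player j, contributing a unit is worthwhile iff 8.8 × (j's share) ≥ 1, i.e. iff j's share is at least 0.1136.
B, C, D, E and F are above the threshold, contributing 48 each; the remaining 4 contribute 0. Total contributed: 240.
The maintenance fund pays out 8.8 × 240 = 2112.00 in total (split across the unequal shares, but the aggregate is all that matters for the group sum).
The 4 free-riders keep 48 each, adding 192. Group total = 192 + 2112.00 = 2304.00.

2304.00 euros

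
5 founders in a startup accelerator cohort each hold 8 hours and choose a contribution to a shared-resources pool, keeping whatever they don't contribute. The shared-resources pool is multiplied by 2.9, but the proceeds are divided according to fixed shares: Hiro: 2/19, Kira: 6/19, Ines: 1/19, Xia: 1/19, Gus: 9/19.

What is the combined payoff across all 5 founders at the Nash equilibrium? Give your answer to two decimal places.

Each unit j contributes comes back to j as 2.9 × (j's share), so j prefers to contribute only if that share exceeds 1/2.9 = 0.3448; otherwise keeping the unit dominates.
Gus alone (share 9/19) is above the threshold, contributing 8; the remaining 4 contribute 0. Total contributed: 8.
The shared-resources pool pays out 2.9 × 8 = 23.20 in total (split across the unequal shares, but the aggregate is all that matters for the group sum).
The 4 free-riders keep 8 each, adding 32. Group total = 32 + 23.20 = 55.20.

55.20 hours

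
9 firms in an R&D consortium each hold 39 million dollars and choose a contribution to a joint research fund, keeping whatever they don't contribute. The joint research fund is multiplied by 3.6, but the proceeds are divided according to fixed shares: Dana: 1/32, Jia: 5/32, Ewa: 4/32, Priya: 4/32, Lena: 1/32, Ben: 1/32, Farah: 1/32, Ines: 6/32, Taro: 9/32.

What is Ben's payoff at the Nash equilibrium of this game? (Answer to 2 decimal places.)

A player with share s gets back 3.6·s per unit contributed, so full contribution is dominant for anyone with s > 1/3.6 = 0.2778 and zero contribution is dominant for anyone below.
The only share above 0.2778 is Taro's 9/32, contributing 39; the remaining 8 contribute 0. Total contributed: 39.
Ben keeps 39 and receives 3.6 × 39 × 1/32 = 4.39 from the joint research fund, for a payoff of 43.39.

43.39 million dollars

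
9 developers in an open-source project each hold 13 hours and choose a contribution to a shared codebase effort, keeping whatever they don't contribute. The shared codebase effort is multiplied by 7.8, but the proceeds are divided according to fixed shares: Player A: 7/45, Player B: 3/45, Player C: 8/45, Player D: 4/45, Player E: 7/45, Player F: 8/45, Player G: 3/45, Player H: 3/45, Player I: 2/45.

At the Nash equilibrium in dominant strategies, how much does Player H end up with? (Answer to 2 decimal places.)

Player j's private return per contributed unit is 7.8 × (j's share). Contributing is weakly dominant for j when that share is at least 1/7.8 = 0.1282, and contributing 0 is dominant otherwise.
The shares above 0.1282 belong to Player A, Player C, Player E and Player F, contributing 13 each; the remaining 5 contribute 0. Total contributed: 52.
Player H keeps 13 and receives 7.8 × 52 × 3/45 = 27.04 from the shared codebase effort, for a payoff of 40.04.

40.04 hours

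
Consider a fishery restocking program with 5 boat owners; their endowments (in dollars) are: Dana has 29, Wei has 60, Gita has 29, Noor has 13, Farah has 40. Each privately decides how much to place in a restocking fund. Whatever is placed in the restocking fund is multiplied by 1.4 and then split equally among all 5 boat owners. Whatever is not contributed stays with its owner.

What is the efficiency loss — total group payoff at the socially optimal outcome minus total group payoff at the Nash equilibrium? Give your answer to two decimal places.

68.40 dollars

The private return per contributed unit is 1.4/5 = 0.2800 < 1 for every player regardless of endowment, so the Nash equilibrium is zero contribution and the group total is Σ E_j = 29 + 60 + 29 + 13 + 40 = 171.
Each contributed unit returns 1.400 to the group, so the social optimum is full contribution by everyone: group total = 1.400 × 171 = 239.40.
Efficiency loss = (1.400 − 1) × 171 = 68.40.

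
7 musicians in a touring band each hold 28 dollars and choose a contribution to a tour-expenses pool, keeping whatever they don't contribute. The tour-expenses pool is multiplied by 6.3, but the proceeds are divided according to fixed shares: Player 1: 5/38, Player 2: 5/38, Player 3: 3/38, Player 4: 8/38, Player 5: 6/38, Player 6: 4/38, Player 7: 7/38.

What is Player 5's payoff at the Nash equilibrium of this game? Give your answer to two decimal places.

83.71 dollars

A player with share s gets back 6.3·s per unit contributed, so full contribution is dominant for anyone with s > 1/6.3 = 0.1587 and zero contribution is dominant for anyone below.
Player 4 and Player 7 are above the threshold, contributing 28 each; the remaining 5 contribute 0. Total contributed: 56.
Player 5 keeps 28 and receives 6.3 × 56 × 6/38 = 55.71 from the tour-expenses pool, for a payoff of 83.71.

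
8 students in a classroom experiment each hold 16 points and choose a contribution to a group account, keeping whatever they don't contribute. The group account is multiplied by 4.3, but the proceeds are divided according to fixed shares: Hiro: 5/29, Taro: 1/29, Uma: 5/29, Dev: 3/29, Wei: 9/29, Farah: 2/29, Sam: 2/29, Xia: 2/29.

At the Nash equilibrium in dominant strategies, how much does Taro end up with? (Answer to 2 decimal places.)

18.37 points

For player j, contributing a unit is worthwhile iff 4.3 × (j's share) ≥ 1, i.e. iff j's share is at least 0.2326.
Only Wei (9/29) clears that bar, contributing 16; the remaining 7 contribute 0. Total contributed: 16.
Taro keeps 16 and receives 4.3 × 16 × 1/29 = 2.37 from the group account, for a payoff of 18.37.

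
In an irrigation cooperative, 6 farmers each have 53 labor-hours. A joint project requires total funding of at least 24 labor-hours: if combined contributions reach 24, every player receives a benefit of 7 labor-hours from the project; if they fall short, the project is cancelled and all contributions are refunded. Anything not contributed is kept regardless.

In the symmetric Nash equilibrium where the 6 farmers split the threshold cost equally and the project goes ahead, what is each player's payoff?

Equal share of the threshold: 24/6 = 4.
At this profile no one gains by cutting their contribution: any cut drops the total below 24, the project is cancelled, contributions are refunded, and the deviator ends with 53, which is less than 53 − 4 + 7 = 56. Contributing more than 4 just wastes the excess. So contributing exactly 4 is a best response.
Each player's payoff: 53 − 4 + 7 = 56.

56 labor-hours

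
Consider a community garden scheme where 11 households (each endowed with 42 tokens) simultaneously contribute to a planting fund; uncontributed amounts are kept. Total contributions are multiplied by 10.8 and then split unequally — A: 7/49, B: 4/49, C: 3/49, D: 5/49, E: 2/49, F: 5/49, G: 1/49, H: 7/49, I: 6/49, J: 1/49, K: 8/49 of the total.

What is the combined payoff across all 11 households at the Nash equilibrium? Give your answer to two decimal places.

2931.60 tokens

Each unit j contributes comes back to j as 10.8 × (j's share), so j prefers to contribute only if that share exceeds 1/10.8 = 0.0926; otherwise keeping the unit dominates.
A, D, F, H, I and K clear that bar, contributing 42 each; the remaining 5 contribute 0. Total contributed: 252.
The planting fund pays out 10.8 × 252 = 2721.60 in total (split across the unequal shares, but the aggregate is all that matters for the group sum).
The 5 free-riders keep 42 each, adding 210. Group total = 210 + 2721.60 = 2931.60.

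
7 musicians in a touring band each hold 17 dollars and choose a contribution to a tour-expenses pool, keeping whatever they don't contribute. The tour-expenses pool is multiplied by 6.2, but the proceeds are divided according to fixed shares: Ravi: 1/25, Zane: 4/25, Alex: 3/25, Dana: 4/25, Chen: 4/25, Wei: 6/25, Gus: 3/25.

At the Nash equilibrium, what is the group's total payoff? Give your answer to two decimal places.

Player j's private return per contributed unit is 6.2 × (j's share). Contributing is weakly dominant for j when that share is at least 1/6.2 = 0.1613, and contributing 0 is dominant otherwise.
Wei alone (share 6/25) is above the threshold, contributing 17; the remaining 6 contribute 0. Total contributed: 17.
The tour-expenses pool pays out 6.2 × 17 = 105.40 in total (split across the unequal shares, but the aggregate is all that matters for the group sum).
The 6 free-riders keep 17 each, adding 102. Group total = 102 + 105.40 = 207.40.

207.40 dollars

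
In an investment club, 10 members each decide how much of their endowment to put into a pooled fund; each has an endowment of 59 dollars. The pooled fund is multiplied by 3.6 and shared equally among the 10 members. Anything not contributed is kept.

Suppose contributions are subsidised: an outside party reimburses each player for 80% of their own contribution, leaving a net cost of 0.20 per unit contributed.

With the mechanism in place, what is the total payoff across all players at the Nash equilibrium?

The effective private return per unit is now (3.6/10) / 0.20 = 1.8000 > 1, so every player's dominant strategy flips to full contribution.
At the Nash equilibrium everyone contributes 59. Group total payoff = 10 × (59 × 0.80 + 3.6 × 59) = 2596.00.

2596.00 dollars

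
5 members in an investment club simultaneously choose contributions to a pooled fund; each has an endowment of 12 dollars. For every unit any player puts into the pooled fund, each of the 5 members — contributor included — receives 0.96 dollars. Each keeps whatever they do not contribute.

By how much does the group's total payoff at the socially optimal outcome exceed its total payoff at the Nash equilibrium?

The private return per contributed unit is 0.96 < 1, so contributing 0 is dominant for every player. At the Nash equilibrium everyone keeps their 12, and the group total is 5 × 12 = 60.
Each contributed unit returns 4.800 to the group as a whole (0.96 to each of 5 players), which exceeds 1, so the social optimum is full contribution: group total = 4.800 × 60 = 288.00.
Efficiency loss = 288.00 − 60 = 228.00.

228.00 dollars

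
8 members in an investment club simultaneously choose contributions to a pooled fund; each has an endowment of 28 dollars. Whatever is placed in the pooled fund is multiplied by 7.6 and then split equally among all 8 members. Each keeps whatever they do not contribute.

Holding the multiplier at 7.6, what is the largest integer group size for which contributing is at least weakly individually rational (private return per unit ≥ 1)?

7

Private return per unit is 7.6/(group size), which is ≥ 1 whenever the group size is ≤ 7.6.
The largest such integer is 7.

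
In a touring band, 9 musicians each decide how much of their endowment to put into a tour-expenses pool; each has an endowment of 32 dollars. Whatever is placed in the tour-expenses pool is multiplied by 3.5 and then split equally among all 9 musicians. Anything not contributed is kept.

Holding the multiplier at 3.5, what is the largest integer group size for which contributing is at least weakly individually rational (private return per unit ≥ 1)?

Private return per unit is 3.5/(group size), which is ≥ 1 whenever the group size is ≤ 3.5.
The largest such integer is 3.

3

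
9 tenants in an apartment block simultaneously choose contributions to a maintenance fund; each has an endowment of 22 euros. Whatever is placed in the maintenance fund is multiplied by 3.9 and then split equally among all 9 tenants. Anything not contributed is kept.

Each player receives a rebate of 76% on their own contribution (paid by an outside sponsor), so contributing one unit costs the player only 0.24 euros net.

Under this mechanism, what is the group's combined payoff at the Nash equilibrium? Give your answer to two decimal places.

The effective private return per unit is now (3.9/9) / 0.24 = 1.8056 > 1, so every player's dominant strategy flips to full contribution.
At the Nash equilibrium everyone contributes 22. Group total payoff = 9 × (22 × 0.76 + 3.9 × 22) = 922.68.

922.68 euros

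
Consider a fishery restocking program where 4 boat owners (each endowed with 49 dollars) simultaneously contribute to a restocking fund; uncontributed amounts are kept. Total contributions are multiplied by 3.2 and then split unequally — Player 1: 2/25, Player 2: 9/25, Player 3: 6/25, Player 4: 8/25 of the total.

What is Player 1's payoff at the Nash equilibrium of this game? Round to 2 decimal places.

A player with share s gets back 3.2·s per unit contributed, so full contribution is dominant for anyone with s > 1/3.2 = 0.3125 and zero contribution is dominant for anyone below.
Player 2 and Player 4 clear that bar, contributing 49 each; the remaining 2 contribute 0. Total contributed: 98.
Player 1 keeps 49 and receives 3.2 × 98 × 2/25 = 25.09 from the restocking fund, for a payoff of 74.09.

74.09 dollars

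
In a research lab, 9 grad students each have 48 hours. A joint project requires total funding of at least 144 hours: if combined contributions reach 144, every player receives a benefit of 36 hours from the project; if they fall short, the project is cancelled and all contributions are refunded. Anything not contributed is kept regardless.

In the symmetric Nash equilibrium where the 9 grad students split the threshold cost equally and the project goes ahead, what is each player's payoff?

68 hours

Equal share of the threshold: 144/9 = 16.
At this profile no one gains by cutting their contribution: any cut drops the total below 144, the project is cancelled, contributions are refunded, and the deviator ends with 48, which is less than 48 − 16 + 36 = 68. Contributing more than 16 just wastes the excess. So contributing exactly 16 is a best response.
Each player's payoff: 48 − 16 + 36 = 68.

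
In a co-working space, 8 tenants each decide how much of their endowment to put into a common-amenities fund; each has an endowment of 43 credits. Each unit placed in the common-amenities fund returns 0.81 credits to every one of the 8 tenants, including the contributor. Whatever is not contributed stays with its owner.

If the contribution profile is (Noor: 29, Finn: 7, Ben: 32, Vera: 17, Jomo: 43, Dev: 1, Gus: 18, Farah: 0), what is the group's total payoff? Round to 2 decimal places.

Total contributed: 29 + 7 + 32 + 17 + 43 + 1 + 18 + 0 = 147; total kept: 8 × 43 − 147 = 197.
The common-amenities fund pays out 0.81 × 8 × 147 = 952.56 in aggregate.
Group total = 197 + 952.56 = 1149.56.

1149.56 credits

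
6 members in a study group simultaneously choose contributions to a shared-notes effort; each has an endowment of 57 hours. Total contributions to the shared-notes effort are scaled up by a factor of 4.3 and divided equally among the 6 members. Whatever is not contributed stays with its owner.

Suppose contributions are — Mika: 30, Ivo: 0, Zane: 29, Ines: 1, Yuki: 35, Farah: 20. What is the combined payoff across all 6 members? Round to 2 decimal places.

Total contributed: 30 + 0 + 29 + 1 + 35 + 20 = 115; total kept: 6 × 57 − 115 = 227.
The shared-notes effort pays out 4.3 × 115 = 494.50 in aggregate.
Group total = 227 + 494.50 = 721.50.

721.50 hours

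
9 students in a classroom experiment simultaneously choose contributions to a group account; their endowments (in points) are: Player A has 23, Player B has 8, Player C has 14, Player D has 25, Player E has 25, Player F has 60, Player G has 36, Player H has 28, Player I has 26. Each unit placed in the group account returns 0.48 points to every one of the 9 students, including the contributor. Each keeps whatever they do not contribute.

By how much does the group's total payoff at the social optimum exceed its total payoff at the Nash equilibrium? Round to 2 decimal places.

813.40 points

The private return per contributed unit is 0.48 < 1 for everyone, so the Nash equilibrium is zero contribution and the group total is Σ E_j = 23 + 8 + 14 + 25 + 25 + 60 + 36 + 28 + 26 = 245.
Each contributed unit returns 4.320 to the group, so the social optimum is full contribution by everyone: group total = 4.320 × 245 = 1058.40.
Efficiency loss = (4.320 − 1) × 245 = 813.40.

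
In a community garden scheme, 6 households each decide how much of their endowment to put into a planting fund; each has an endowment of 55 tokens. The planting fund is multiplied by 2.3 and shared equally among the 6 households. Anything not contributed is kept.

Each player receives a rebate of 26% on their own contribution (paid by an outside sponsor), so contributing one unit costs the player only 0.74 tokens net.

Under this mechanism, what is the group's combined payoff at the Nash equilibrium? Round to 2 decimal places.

330.00 tokens

Even with the mechanism, each unit contributed returns only (2.3/6) / 0.74 = 0.5180 per unit of net cost, so contributing nothing is still dominant.
At the Nash equilibrium no one contributes; group total payoff = 6 × 55 = 330.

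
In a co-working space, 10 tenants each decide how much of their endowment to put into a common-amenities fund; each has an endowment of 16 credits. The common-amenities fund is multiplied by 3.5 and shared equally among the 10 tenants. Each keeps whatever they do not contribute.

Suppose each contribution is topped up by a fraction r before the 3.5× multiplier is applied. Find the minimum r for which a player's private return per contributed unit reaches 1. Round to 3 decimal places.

1.857

With matching at rate r, one contributed unit becomes (1 + r) in the common-amenities fund and returns 3.5 × (1 + r) / 10 to the contributor.
Setting this equal to 1: 1 + r = 10/3.5 = 2.8571.
So the minimum matching rate is r = 2.8571 − 1 = 1.857.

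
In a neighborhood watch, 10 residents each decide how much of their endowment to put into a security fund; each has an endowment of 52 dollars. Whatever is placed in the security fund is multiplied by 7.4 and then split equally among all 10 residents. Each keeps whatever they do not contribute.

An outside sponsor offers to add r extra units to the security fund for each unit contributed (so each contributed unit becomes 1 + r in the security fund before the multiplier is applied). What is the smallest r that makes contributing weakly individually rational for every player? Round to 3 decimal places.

With matching at rate r, one contributed unit becomes (1 + r) in the security fund and returns 7.4 × (1 + r) / 10 to the contributor.
Setting this equal to 1: 1 + r = 10/7.4 = 1.3514.
So the minimum matching rate is r = 1.3514 − 1 = 0.351.

0.351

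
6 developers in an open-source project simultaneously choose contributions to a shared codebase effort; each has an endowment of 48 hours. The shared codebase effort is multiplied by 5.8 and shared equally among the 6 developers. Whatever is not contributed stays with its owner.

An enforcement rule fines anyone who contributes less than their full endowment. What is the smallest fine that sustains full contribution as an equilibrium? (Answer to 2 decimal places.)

Given the others contribute fully, the best deviation is to contribute 0 (any partial contribution still incurs the fine and gives up units whose private return 0.9667 is below 1).
Deviating from 48 to 0 saves 48 hours but forfeits the deviator's share of the drop in the shared codebase effort: 5.8/6 × 48 = 46.40.
So the deviation gain is 48 − 46.40 = 1.60, and the fine must be at least 1.60 hours to wipe it out.

1.60 hours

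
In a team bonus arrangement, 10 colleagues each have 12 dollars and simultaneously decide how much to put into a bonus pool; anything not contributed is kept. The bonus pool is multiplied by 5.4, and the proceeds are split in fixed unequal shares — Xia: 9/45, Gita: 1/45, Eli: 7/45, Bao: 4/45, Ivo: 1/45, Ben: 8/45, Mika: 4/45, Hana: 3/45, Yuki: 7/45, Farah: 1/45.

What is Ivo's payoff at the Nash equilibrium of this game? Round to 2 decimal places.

13.44 dollars

A player with share s gets back 5.4·s per unit contributed, so full contribution is dominant for anyone with s > 1/5.4 = 0.1852 and zero contribution is dominant for anyone below.
Only Xia (9/45) clears that bar, contributing 12; the remaining 9 contribute 0. Total contributed: 12.
Ivo keeps 12 and receives 5.4 × 12 × 1/45 = 1.44 from the bonus pool, for a payoff of 13.44.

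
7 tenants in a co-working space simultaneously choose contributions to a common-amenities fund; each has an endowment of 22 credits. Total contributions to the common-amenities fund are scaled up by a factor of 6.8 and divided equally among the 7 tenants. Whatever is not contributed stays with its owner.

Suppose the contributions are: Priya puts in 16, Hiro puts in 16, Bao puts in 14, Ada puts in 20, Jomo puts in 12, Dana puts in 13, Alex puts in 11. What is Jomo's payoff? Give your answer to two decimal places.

Total contributed: 16 + 16 + 14 + 20 + 12 + 13 + 11 = 102.
Each receives 6.8 × 102 / 7 = 99.09 from the common-amenities fund.
Jomo keeps 22 − 12 = 10, so Jomo's payoff is 10 + 99.09 = 109.09.

109.09 credits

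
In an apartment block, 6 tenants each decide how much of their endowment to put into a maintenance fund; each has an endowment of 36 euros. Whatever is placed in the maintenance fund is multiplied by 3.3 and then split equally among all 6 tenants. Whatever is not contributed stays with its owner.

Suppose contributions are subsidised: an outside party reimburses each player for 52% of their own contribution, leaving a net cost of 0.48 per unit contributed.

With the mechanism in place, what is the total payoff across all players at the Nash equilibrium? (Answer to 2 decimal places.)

The effective private return per unit is now (3.3/6) / 0.48 = 1.1458 > 1, so every player's dominant strategy flips to full contribution.
At the Nash equilibrium everyone contributes 36. Group total payoff = 6 × (36 × 0.52 + 3.3 × 36) = 825.12.

825.12 euros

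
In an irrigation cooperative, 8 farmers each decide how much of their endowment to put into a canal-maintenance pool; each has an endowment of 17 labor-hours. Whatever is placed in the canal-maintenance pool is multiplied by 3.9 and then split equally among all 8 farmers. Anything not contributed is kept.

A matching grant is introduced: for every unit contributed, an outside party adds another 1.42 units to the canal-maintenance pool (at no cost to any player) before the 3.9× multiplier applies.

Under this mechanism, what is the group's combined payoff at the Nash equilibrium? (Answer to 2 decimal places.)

The effective private return per unit is now 3.9 × 2.42 / 8 = 1.1798 > 1, so every player's dominant strategy flips to full contribution.
At the Nash equilibrium everyone contributes 17. Group total payoff = 3.9 × 2.42 × 136 = 1283.57.

1283.57 labor-hours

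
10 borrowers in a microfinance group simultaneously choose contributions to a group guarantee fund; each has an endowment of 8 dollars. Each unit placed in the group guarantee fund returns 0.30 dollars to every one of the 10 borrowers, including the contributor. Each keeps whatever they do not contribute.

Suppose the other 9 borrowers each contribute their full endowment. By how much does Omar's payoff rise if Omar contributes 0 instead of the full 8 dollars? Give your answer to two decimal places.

Switching from a contribution of 8 to 0 lets Omar keep an extra 8 dollars, but lowers the group guarantee fund by 8, which costs Omar their own share of that drop: 0.30 × 8 = 2.40.
Net gain = 8 − 2.40 = 5.60. The private return per contributed unit (0.30) is below 1, so free-riding is indeed the best response regardless of what the others do.

5.60 dollars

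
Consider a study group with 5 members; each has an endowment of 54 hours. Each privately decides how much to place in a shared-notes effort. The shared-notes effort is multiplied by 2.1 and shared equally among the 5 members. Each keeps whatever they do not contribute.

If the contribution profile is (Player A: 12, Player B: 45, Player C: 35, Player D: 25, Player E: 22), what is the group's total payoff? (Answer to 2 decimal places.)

422.90 hours

Total contributed: 12 + 45 + 35 + 25 + 22 = 139; total kept: 5 × 54 − 139 = 131.
The shared-notes effort pays out 2.1 × 139 = 291.90 in aggregate.
Group total = 131 + 291.90 = 422.90.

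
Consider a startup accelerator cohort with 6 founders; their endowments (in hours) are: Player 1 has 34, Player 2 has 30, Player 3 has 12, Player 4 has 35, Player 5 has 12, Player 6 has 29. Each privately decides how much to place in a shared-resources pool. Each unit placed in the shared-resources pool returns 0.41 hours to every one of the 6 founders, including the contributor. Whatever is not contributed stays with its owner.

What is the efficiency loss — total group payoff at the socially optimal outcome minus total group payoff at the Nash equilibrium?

The private return per contributed unit is 0.41 < 1 for everyone, so the Nash equilibrium is zero contribution and the group total is Σ E_j = 34 + 30 + 12 + 35 + 12 + 29 = 152.
Each contributed unit returns 2.460 to the group, so the social optimum is full contribution by everyone: group total = 2.460 × 152 = 373.92.
Efficiency loss = (2.460 − 1) × 152 = 221.92.

221.92 hours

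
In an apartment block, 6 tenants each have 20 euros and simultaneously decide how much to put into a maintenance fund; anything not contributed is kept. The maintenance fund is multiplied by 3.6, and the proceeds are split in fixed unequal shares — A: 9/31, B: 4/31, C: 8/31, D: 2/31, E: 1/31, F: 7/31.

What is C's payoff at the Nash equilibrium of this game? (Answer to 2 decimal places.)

A player with share s gets back 3.6·s per unit contributed, so full contribution is dominant for anyone with s > 1/3.6 = 0.2778 and zero contribution is dominant for anyone below.
The only share above 0.2778 is A's 9/31, contributing 20; the remaining 5 contribute 0. Total contributed: 20.
C keeps 20 and receives 3.6 × 20 × 8/31 = 18.58 from the maintenance fund, for a payoff of 38.58.

38.58 euros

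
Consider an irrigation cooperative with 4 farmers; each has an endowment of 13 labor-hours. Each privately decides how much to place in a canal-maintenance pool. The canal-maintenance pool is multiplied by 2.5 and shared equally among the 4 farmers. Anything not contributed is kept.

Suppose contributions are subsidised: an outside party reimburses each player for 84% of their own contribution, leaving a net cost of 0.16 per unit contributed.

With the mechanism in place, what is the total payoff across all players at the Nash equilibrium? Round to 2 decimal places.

The effective private return per unit is now (2.5/4) / 0.16 = 3.9063 > 1, so every player's dominant strategy flips to full contribution.
At the Nash equilibrium everyone contributes 13. Group total payoff = 4 × (13 × 0.84 + 2.5 × 13) = 173.68.

173.68 labor-hours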